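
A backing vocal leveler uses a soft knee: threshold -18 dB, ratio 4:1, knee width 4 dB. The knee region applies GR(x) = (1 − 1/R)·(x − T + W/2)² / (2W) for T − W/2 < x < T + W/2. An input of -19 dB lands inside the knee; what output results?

x − T + W/2 = -19 − (-18) + 2 = 1.
GR = (1 − 1/4) × 1² / 8 = 0.75 × 1 / 8 = 0.09375 dB.
Output = -19 − 0.09375 = -19.09375 dB.

-19.09375 dB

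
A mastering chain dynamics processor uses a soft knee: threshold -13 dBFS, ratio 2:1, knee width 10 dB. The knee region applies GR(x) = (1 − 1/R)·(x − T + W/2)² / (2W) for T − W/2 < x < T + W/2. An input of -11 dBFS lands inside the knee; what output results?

x − T + W/2 = -11 − (-13) + 5 = 7.
GR = (1 − 1/2) × 7² / 20 = 0.5 × 49 / 20 = 1.225 dB.
Output = -11 − 1.225 = -12.225 dBFS.

-12.225 dBFS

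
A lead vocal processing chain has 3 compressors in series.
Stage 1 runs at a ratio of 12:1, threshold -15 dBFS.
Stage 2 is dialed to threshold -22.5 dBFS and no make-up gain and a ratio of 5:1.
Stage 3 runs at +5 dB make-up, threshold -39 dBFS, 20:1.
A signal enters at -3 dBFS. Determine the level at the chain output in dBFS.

Stage 1: -3 dBFS is 12 dB over -15 dBFS; at 12:1 that becomes 1 dB over, giving -14 dBFS.
Stage 2: 8.5 dB above -22.5 dBFS, reduced 5:1 to 1.7 dB above → -20.8 dBFS.
Stage 3: overshoot 18.2 dB → 18.2/20 = 0.91 dB → -38.09 dBFS; +5 dB make-up → -33.09 dBFS.

-33.09 dBFS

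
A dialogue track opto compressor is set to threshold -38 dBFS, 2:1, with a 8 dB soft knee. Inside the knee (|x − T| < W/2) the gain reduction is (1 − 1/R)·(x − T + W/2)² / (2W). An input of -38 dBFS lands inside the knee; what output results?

-38.5 dBFS

x − T + W/2 = -38 − (-38) + 4 = 4.
GR = (1 − 1/2) × 4² / 16 = 0.5 × 16 / 16 = 0.5 dB.
Output = -38 − 0.5 = -38.5 dBFS.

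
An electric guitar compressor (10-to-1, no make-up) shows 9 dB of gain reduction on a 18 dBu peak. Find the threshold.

8 dBu

Gain reduction = 18 − 9 = 9 dB; output overshoot = GR / (R − 1) = 9 / 9 = 1 dB.
Threshold = output − output overshoot = 9 − 1 = 8 dBu.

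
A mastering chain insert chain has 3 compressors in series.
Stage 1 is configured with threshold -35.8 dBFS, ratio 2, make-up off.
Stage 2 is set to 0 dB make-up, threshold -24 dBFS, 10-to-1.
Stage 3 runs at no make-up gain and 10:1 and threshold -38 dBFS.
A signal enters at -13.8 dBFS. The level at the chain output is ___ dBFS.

Stage 1: 22 dB above -35.8 dBFS, reduced 2:1 to 11 dB above → -24.8 dBFS.
Stage 2: below threshold (-24.8 ≤ -24); passes unchanged; output -24.8 dBFS.
Stage 3: 13.2 dB above -38 dBFS, reduced 10:1 to 1.32 dB above → -36.68 dBFS.

-36.68 dBFS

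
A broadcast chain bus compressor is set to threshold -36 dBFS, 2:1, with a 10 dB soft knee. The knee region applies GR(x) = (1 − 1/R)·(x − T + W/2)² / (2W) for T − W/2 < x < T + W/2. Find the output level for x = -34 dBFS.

-35.225 dBFS

x − T + W/2 = -34 − (-36) + 5 = 7.
GR = (1 − 1/2) × 7² / 20 = 0.5 × 49 / 20 = 1.225 dB.
Output = -34 − 1.225 = -35.225 dBFS.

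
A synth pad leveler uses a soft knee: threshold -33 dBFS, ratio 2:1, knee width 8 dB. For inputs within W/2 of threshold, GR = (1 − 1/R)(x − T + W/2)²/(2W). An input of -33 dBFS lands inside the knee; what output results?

x − T + W/2 = -33 − (-33) + 4 = 4.
GR = (1 − 1/2) × 4² / 16 = 0.5 × 16 / 16 = 0.5 dB.
Output = -33 − 0.5 = -33.5 dBFS.

-33.5 dBFS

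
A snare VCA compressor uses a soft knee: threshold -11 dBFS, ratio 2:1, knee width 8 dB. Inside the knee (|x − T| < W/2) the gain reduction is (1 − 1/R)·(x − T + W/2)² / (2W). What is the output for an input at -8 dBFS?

x − T + W/2 = -8 − (-11) + 4 = 7.
GR = (1 − 1/2) × 7² / 16 = 0.5 × 49 / 16 = 1.53125 dB.
Output = -8 − 1.53125 = -9.53125 dBFS.

-9.53125 dBFS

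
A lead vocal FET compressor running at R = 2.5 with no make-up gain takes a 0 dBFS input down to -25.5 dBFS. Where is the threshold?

-42.5 dBFS

Let T be the threshold. Output overshoot = (input overshoot)/R, so -25.5 − T = (0 − T)/2.5.
2.5·(-25.5 − T) = 0 − T → 1.5·T = -63.75 − 0 = -63.75.
T = -63.75/1.5 = -42.5 dBFS.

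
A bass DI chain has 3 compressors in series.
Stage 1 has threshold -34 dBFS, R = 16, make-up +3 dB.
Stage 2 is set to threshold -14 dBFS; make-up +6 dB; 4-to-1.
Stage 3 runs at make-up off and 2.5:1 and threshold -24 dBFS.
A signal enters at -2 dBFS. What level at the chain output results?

Stage 1: 32 dB above -34 dBFS, reduced 16:1 to 2 dB above → -32 dBFS; +3 dB make-up → -29 dBFS.
Stage 2: -29 dBFS is at or below the -14 dBFS threshold — no compression; make-up brings it to -23 dBFS.
Stage 3: overshoot 1 dB → 1/2.5 = 0.4 dB → -23.6 dBFS.

-23.6 dBFS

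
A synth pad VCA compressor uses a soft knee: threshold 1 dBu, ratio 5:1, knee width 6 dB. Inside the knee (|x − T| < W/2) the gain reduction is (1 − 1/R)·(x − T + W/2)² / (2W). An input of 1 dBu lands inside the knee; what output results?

x − T + W/2 = 1 − 1 + 3 = 3.
GR = (1 − 1/5) × 3² / 12 = 0.8 × 9 / 12 = 0.6 dB.
Output = 1 − 0.6 = 0.4 dBu.

0.4 dBu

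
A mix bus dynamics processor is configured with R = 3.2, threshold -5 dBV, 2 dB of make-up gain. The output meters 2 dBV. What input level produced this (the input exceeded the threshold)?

11 dBV

Stripping the +2 dB make-up gives 0 dBV at the gain stage.
Post-compression overshoot = 0 − (-5) = 5 dB.
Before 3.2:1 compression the overshoot was 5 × 3.2 = 16 dB, so input = -5 + 16 = 11 dBV.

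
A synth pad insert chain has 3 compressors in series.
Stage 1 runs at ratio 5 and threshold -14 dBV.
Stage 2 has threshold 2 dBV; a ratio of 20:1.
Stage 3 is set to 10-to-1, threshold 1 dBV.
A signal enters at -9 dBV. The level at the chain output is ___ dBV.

-13 dBV

Stage 1: -9 dBV is 5 dB over -14 dBV; at 5:1 that becomes 1 dB over, giving -13 dBV.
Stage 2: -13 dBV ≤ 2 dBV, so stage 2 doesn't engage; output -13 dBV.
Stage 3: -13 dBV ≤ 1 dBV, so stage 3 doesn't engage; output -13 dBV.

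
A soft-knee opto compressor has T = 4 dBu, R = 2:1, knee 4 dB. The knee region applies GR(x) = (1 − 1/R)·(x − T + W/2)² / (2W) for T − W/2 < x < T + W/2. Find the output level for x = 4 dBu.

3.75 dBu

x − T + W/2 = 4 − 4 + 2 = 2.
GR = (1 − 1/2) × 2² / 8 = 0.5 × 4 / 8 = 0.25 dB.
Output = 4 − 0.25 = 3.75 dBu.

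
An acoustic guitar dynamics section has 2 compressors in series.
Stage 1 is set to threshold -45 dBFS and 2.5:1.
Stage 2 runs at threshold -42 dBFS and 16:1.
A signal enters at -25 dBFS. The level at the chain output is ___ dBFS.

Stage 1: -25 dBFS is 20 dB over -45 dBFS; at 2.5:1 that becomes 8 dB over, giving -37 dBFS.
Stage 2: -37 dBFS is 5 dB over -42 dBFS; at 16:1 that becomes 0.3125 dB over, giving -41.6875 dBFS.

-41.6875 dBFS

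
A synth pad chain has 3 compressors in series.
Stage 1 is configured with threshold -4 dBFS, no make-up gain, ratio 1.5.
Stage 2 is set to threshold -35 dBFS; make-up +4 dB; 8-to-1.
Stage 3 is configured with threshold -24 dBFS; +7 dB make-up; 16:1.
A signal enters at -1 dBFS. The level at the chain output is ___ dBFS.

Stage 1: -1 dBFS is 3 dB over -4 dBFS; at 1.5:1 that becomes 2 dB over, giving -2 dBFS.
Stage 2: overshoot 33 dB → 33/8 = 4.125 dB → -30.875 dBFS; +4 dB make-up → -26.875 dBFS.
Stage 3: below threshold (-26.875 ≤ -24); passes unchanged; make-up brings it to -19.875 dBFS.

-19.875 dBFS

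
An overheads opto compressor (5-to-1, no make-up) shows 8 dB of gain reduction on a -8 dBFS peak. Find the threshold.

-18 dBFS

Gain reduction = -8 − (-16) = 8 dB; output overshoot = GR / (R − 1) = 8 / 4 = 2 dB.
Threshold = output − output overshoot = -16 − 2 = -18 dBFS.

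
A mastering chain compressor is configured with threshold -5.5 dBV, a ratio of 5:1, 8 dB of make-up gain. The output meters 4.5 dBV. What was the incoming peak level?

4.5 dBV

Before make-up, the level was 4.5 − 8 = -3.5 dBV.
The compressed level sits -3.5 − (-5.5) = 2 dB over threshold.
Before 5:1 compression the overshoot was 2 × 5 = 10 dB, so input = -5.5 + 10 = 4.5 dBV.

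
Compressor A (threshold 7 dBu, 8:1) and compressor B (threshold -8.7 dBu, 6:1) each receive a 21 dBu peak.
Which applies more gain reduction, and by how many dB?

B, by 12.5 dB

A: overshoot 14 dB → output overshoot 1.75 dB → GR 12.25 dB.
B: overshoot 29.7 dB → output overshoot 4.95 dB → GR 24.75 dB.
B reduces 12.5 dB more.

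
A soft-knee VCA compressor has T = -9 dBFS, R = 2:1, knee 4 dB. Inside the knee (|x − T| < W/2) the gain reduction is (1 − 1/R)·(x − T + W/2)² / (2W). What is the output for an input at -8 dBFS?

-8.5625 dBFS

x − T + W/2 = -8 − (-9) + 2 = 3.
GR = (1 − 1/2) × 3² / 8 = 0.5 × 9 / 8 = 0.5625 dB.
Output = -8 − 0.5625 = -8.5625 dBFS.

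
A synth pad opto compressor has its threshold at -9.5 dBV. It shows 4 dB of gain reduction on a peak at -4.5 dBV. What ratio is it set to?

Input overshoot = -4.5 − (-9.5) = 5 dB.
Output overshoot = 5 − 4 = 1 dB.
Ratio = input overshoot / output overshoot = 5 / 1 = 5.

5:1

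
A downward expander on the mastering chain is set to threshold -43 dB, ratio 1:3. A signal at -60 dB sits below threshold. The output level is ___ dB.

The input is 17 dB below the -43 dB threshold.
A 1:3 expander multiplies undershoot by 3: 17 × 3 = 51 dB below threshold.
Output = -43 − 51 = -94 dB.

-94 dB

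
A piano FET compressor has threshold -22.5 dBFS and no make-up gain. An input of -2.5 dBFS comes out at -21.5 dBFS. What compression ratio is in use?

20:1

Input overshoot = -2.5 − (-22.5) = 20 dB; output overshoot = -21.5 − (-22.5) = 1 dB.
Ratio = 20 / 1 = 20.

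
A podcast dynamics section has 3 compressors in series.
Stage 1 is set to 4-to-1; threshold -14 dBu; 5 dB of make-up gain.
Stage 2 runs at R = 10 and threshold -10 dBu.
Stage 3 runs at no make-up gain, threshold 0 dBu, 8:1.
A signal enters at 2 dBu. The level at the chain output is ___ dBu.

-9.5 dBu

Stage 1: 16 dB above -14 dBu, reduced 4:1 to 4 dB above → -10 dBu; +5 dB make-up → -5 dBu.
Stage 2: 5 dB above -10 dBu, reduced 10:1 to 0.5 dB above → -9.5 dBu.
Stage 3: below threshold (-9.5 ≤ 0); passes unchanged; output -9.5 dBu.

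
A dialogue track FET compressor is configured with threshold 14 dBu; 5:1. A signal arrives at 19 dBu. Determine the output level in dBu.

15 dBu

Overshoot: 19 − 14 = 5 dB.
The 5 dB excess becomes 1 dB after 5:1 reduction.
So the level is 14 + 1 = 15 dBu.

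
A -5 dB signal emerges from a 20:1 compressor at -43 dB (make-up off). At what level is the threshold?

Let T be the threshold. Output overshoot = (input overshoot)/R, so -43 − T = (-5 − T)/20.
20·(-43 − T) = -5 − T → 19·T = -860 − (-5) = -855.
T = -855/19 = -45 dB.

-45 dB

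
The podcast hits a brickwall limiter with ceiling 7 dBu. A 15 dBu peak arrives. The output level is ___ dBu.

7 dBu

A brickwall limiter is an ∞:1 compressor: any input above the ceiling is clamped to 7 dBu.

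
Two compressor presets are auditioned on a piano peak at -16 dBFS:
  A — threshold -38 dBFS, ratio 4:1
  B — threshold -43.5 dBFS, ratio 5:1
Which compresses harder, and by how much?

B, by 5.5 dB

A: GR = 22 − 22/4 = 16.5 dB.
B: GR = 27.5 − 27.5/5 = 22 dB.
B applies 5.5 dB more gain reduction.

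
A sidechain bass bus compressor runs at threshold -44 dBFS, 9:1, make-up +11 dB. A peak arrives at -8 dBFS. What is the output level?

-29 dBFS

The input is 36 dB above the -44 dBFS threshold.
9:1 compression reduces that to 36/9 = 4 dB over.
So the level is -44 + 4 = -40 dBFS; make-up adds 11 dB, giving -29 dBFS.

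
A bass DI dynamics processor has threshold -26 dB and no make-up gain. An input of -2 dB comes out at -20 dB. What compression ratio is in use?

4:1

Input overshoot = -2 − (-26) = 24 dB; output overshoot = -20 − (-26) = 6 dB.
Ratio = 24 / 6 = 4.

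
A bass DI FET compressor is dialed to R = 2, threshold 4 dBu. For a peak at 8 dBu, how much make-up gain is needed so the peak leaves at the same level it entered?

2 dB

Overshoot 4 dB → 4/2 = 2 dB after compression, so the compressed level is 4 + 2 = 6 dBu.
Make-up = target − compressed = 8 − 6 = 2 dB.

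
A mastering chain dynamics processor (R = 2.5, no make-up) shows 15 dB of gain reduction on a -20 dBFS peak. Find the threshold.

Gain reduction = -20 − (-35) = 15 dB; output overshoot = GR / (R − 1) = 15 / 1.5 = 10 dB.
Threshold = output − output overshoot = -35 − 10 = -45 dBFS.

-45 dBFS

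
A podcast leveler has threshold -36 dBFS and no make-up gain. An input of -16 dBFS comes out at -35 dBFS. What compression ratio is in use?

20:1

Input overshoot = -16 − (-36) = 20 dB; output overshoot = -35 − (-36) = 1 dB.
Ratio = 20 / 1 = 20.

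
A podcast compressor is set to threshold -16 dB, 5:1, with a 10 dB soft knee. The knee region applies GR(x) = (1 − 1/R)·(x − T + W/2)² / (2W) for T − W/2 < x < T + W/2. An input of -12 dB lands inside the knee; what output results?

x − T + W/2 = -12 − (-16) + 5 = 9.
GR = (1 − 1/5) × 9² / 20 = 0.8 × 81 / 20 = 3.24 dB.
Output = -12 − 3.24 = -15.24 dB.

-15.24 dB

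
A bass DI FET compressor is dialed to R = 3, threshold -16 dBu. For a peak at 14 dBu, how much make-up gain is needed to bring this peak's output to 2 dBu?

Without make-up, output = threshold + overshoot/3 = -16 + 10 = -6 dBu.
Gap to target: 8 dB.

8 dB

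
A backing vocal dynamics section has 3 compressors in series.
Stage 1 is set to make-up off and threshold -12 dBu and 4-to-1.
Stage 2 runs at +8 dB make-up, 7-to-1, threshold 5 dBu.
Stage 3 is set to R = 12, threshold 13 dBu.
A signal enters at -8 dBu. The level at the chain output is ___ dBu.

Stage 1: 4 dB above -12 dBu, reduced 4:1 to 1 dB above → -11 dBu.
Stage 2: -11 dBu ≤ 5 dBu, so stage 2 doesn't engage; make-up brings it to -3 dBu.
Stage 3: below threshold (-3 ≤ 13); passes unchanged; output -3 dBu.

-3 dBu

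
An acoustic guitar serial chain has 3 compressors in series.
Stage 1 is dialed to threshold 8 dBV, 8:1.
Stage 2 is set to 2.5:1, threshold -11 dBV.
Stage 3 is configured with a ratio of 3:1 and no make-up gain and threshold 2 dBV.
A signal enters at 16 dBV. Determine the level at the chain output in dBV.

Stage 1: 8 dB above 8 dBV, reduced 8:1 to 1 dB above → 9 dBV.
Stage 2: 20 dB above -11 dBV, reduced 2.5:1 to 8 dB above → -3 dBV.
Stage 3: -3 dBV is at or below the 2 dBV threshold — no compression; output -3 dBV.

-3 dBV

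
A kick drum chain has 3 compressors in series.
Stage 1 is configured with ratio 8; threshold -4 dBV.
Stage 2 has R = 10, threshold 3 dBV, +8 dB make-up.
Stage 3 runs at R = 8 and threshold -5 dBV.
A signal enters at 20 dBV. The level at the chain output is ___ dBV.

-3.5 dBV

Stage 1: overshoot 24 dB → 24/8 = 3 dB → -1 dBV.
Stage 2: below threshold (-1 ≤ 3); passes unchanged; make-up brings it to 7 dBV.
Stage 3: overshoot 12 dB → 12/8 = 1.5 dB → -3.5 dBV.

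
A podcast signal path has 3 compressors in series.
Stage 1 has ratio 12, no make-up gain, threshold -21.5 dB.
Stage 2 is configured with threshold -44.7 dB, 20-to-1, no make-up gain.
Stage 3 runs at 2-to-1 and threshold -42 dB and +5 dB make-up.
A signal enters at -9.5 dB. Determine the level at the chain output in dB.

Stage 1: -9.5 dB is 12 dB over -21.5 dB; at 12:1 that becomes 1 dB over, giving -20.5 dB.
Stage 2: -20.5 dB is 24.2 dB over -44.7 dB; at 20:1 that becomes 1.21 dB over, giving -43.49 dB.
Stage 3: -43.49 dB is at or below the -42 dB threshold — no compression; make-up brings it to -38.49 dB.

-38.49 dB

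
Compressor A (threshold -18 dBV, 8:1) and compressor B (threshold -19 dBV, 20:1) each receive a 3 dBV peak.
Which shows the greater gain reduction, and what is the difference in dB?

A: overshoot 21 dB → output overshoot 2.625 dB → GR 18.375 dB.
B: overshoot 22 dB → output overshoot 1.1 dB → GR 20.9 dB.
B reduces 2.525 dB more.

B, by 2.525 dB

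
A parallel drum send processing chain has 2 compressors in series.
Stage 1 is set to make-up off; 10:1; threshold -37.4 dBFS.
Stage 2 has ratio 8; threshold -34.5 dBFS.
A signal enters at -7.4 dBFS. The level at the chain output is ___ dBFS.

Stage 1: overshoot 30 dB → 30/10 = 3 dB → -34.4 dBFS.
Stage 2: overshoot 0.1 dB → 0.1/8 = 0.0125 dB → -34.4875 dBFS.

-34.4875 dBFS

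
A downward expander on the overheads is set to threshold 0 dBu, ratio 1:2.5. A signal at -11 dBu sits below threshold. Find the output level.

The input is 11 dB below the 0 dBu threshold.
A 1:2.5 expander multiplies undershoot by 2.5: 11 × 2.5 = 27.5 dB below threshold.
Output = 0 − 27.5 = -27.5 dBu.

-27.5 dBu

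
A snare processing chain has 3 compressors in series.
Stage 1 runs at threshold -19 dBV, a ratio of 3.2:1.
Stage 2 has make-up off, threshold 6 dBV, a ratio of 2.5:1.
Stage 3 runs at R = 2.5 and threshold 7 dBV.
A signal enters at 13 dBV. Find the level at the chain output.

Stage 1: overshoot 32 dB → 32/3.2 = 10 dB → -9 dBV.
Stage 2: below threshold (-9 ≤ 6); passes unchanged; output -9 dBV.
Stage 3: below threshold (-9 ≤ 7); passes unchanged; output -9 dBV.

-9 dBV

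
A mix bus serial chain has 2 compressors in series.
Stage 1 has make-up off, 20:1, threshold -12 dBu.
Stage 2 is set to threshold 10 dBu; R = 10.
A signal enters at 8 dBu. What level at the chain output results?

-11 dBu

Stage 1: 20 dB above -12 dBu, reduced 20:1 to 1 dB above → -11 dBu.
Stage 2: -11 dBu is at or below the 10 dBu threshold — no compression; output -11 dBu.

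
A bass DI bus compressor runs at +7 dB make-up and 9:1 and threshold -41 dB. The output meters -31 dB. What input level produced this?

-14 dB

Stripping the +7 dB make-up gives -38 dB at the gain stage.
Post-compression overshoot = -38 − (-41) = 3 dB.
Input overshoot = R × output overshoot = 27 dB → input = -41 + 27 = -14 dB.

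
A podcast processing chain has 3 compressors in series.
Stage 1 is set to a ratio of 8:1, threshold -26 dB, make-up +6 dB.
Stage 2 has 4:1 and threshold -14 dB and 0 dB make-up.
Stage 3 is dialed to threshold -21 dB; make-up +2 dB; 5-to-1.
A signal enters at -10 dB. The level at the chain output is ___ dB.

-18.4 dB

Stage 1: -10 dB is 16 dB over -26 dB; at 8:1 that becomes 2 dB over, giving -24 dB; +6 dB make-up → -18 dB.
Stage 2: below threshold (-18 ≤ -14); passes unchanged; output -18 dB.
Stage 3: -18 dB is 3 dB over -21 dB; at 5:1 that becomes 0.6 dB over, giving -20.4 dB; +2 dB make-up → -18.4 dB.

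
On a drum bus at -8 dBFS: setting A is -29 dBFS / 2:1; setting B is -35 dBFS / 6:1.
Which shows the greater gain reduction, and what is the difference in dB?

B, by 12 dB

A: 21 dB over, compressed to 10.5 dB over, so 10.5 dB of GR.
B: 27 dB over, compressed to 4.5 dB over, so 22.5 dB of GR.
B reduces 12 dB more.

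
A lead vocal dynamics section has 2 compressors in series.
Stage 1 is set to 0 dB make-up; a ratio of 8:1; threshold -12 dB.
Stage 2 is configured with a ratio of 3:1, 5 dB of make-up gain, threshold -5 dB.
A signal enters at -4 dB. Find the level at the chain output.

Stage 1: overshoot 8 dB → 8/8 = 1 dB → -11 dB.
Stage 2: -11 dB ≤ -5 dB, so stage 2 doesn't engage; make-up brings it to -6 dB.

-6 dB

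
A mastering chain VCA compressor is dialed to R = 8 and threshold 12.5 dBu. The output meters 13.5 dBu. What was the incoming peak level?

20.5 dBu

The compressed level sits 13.5 − 12.5 = 1 dB over threshold.
Input overshoot = R × output overshoot = 8 dB → input = 12.5 + 8 = 20.5 dBu.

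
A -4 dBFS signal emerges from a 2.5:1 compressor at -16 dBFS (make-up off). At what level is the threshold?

Let T be the threshold. Output overshoot = (input overshoot)/R, so -16 − T = (-4 − T)/2.5.
2.5·(-16 − T) = -4 − T → 1.5·T = -40 − (-4) = -36.
T = -36/1.5 = -24 dBFS.

-24 dBFS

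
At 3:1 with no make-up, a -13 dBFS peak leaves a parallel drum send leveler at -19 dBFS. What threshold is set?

-22 dBFS

Let T be the threshold. Output overshoot = (input overshoot)/R, so -19 − T = (-13 − T)/3.
3·(-19 − T) = -13 − T → 2·T = -57 − (-13) = -44.
T = -44/2 = -22 dBFS.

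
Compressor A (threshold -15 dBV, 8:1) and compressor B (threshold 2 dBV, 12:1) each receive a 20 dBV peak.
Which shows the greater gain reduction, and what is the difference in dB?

A, by 14.125 dB

A: overshoot 35 dB → output overshoot 4.375 dB → GR 30.625 dB.
B: overshoot 18 dB → output overshoot 1.5 dB → GR 16.5 dB.
A reduces 14.125 dB more.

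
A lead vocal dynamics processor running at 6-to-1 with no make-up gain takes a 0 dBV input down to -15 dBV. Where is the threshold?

Let T be the threshold. Output overshoot = (input overshoot)/R, so -15 − T = (0 − T)/6.
6·(-15 − T) = 0 − T → 5·T = -90 − 0 = -90.
T = -90/5 = -18 dBV.

-18 dBV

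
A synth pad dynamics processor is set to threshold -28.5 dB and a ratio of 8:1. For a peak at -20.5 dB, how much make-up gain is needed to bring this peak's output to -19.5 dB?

Without make-up, output = threshold + overshoot/8 = -28.5 + 1 = -27.5 dB.
Gap to target: 8 dB.

8 dB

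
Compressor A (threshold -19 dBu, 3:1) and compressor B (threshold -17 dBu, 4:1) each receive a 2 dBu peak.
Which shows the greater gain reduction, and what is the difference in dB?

A: 21 dB over, compressed to 7 dB over, so 14 dB of GR.
B: 19 dB over, compressed to 4.75 dB over, so 14.25 dB of GR.
Difference: 0.25 dB in favour of B.

B, by 0.25 dB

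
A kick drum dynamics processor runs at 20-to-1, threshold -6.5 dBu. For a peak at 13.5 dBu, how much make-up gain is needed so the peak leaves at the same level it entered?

19 dB

Without make-up, output = threshold + overshoot/20 = -6.5 + 1 = -5.5 dBu.
Gap to target: 19 dB.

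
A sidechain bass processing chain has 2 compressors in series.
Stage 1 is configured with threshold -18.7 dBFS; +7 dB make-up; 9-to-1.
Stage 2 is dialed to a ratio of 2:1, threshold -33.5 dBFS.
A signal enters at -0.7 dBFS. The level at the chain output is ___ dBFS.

-21.6 dBFS

Stage 1: -0.7 dBFS is 18 dB over -18.7 dBFS; at 9:1 that becomes 2 dB over, giving -16.7 dBFS; +7 dB make-up → -9.7 dBFS.
Stage 2: 23.8 dB above -33.5 dBFS, reduced 2:1 to 11.9 dB above → -21.6 dBFS.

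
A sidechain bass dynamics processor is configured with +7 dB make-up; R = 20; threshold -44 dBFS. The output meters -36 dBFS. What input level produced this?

Before make-up, the level was -36 − 7 = -43 dBFS.
Post-compression overshoot = -43 − (-44) = 1 dB.
Undo the ratio: input overshoot = 1 × 20 = 20 dB, giving input = -24 dBFS.

-24 dBFS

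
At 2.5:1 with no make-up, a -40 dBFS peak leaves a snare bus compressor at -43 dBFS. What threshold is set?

-45 dBFS

Let T be the threshold. Output overshoot = (input overshoot)/R, so -43 − T = (-40 − T)/2.5.
2.5·(-43 − T) = -40 − T → 1.5·T = -107.5 − (-40) = -67.5.
T = -67.5/1.5 = -45 dBFS.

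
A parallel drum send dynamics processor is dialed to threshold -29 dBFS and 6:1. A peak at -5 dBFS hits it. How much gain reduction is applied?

Overshoot = -5 − (-29) = 24 dB.
A 6:1 ratio leaves 4 dB of that excess.
GR = overshoot in − overshoot out = 24 − 4 = 20 dB.

20 dB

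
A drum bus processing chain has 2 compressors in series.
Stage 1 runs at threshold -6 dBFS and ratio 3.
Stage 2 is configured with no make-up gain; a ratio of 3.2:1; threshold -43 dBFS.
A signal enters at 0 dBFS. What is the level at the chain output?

Stage 1: 0 dBFS is 6 dB over -6 dBFS; at 3:1 that becomes 2 dB over, giving -4 dBFS.
Stage 2: 39 dB above -43 dBFS, reduced 3.2:1 to 12.1875 dB above → -30.8125 dBFS.

-30.8125 dBFS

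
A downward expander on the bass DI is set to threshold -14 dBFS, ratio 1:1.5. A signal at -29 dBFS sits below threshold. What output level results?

Undershoot = (-14) − (-29) = 15 dB.
At 1:1.5, that expands to 22.5 dB under threshold.
Output = -14 − 22.5 = -36.5 dBFS.

-36.5 dBFS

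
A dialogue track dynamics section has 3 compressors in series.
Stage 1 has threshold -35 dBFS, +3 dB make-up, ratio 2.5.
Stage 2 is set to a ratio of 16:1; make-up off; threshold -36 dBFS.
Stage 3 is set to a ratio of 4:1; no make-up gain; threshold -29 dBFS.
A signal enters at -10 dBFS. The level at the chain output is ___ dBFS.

-35.125 dBFS

Stage 1: 25 dB above -35 dBFS, reduced 2.5:1 to 10 dB above → -25 dBFS; +3 dB make-up → -22 dBFS.
Stage 2: -22 dBFS is 14 dB over -36 dBFS; at 16:1 that becomes 0.875 dB over, giving -35.125 dBFS.
Stage 3: -35.125 dBFS is at or below the -29 dBFS threshold — no compression; output -35.125 dBFS.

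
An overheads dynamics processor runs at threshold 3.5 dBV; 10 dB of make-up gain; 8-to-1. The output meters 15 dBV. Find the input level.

15.5 dBV

Stripping the +10 dB make-up gives 5 dBV at the gain stage.
The compressed level sits 5 − 3.5 = 1.5 dB over threshold.
Input overshoot = R × output overshoot = 12 dB → input = 3.5 + 12 = 15.5 dBV.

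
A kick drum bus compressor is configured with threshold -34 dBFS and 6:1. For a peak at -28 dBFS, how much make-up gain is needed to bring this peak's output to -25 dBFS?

Overshoot 6 dB → 6/6 = 1 dB after compression, so the compressed level is -34 + 1 = -33 dBFS.
Make-up = target − compressed = -25 − (-33) = 8 dB.

8 dB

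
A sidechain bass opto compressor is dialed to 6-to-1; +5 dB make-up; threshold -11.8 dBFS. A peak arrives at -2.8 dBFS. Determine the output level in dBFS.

-2.8 dBFS sits 9 dB over threshold.
The 9 dB excess becomes 1.5 dB after 6:1 reduction.
That puts the output at -10.3 dBFS; make-up adds 5 dB, giving -5.3 dBFS.

-5.3 dBFS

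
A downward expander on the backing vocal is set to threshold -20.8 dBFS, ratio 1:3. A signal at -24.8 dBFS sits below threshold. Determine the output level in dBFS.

-32.8 dBFS

Undershoot = (-20.8) − (-24.8) = 4 dB.
At 1:3, that expands to 12 dB under threshold.
Output = -20.8 − 12 = -32.8 dBFS.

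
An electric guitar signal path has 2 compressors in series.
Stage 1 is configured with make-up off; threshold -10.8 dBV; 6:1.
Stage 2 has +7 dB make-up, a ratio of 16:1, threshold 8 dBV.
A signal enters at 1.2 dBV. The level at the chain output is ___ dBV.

Stage 1: 1.2 dBV is 12 dB over -10.8 dBV; at 6:1 that becomes 2 dB over, giving -8.8 dBV.
Stage 2: -8.8 dBV ≤ 8 dBV, so stage 2 doesn't engage; make-up brings it to -1.8 dBV.

-1.8 dBV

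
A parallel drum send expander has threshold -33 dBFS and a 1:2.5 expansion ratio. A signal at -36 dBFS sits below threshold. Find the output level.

-40.5 dBFS

Below threshold, a 1:2.5 expander applies gain = (2.5−1)×(T − x) of attenuation.
(2.5−1) × 3 = 4.5 dB, so output = -36 − 4.5 = -40.5 dBFS.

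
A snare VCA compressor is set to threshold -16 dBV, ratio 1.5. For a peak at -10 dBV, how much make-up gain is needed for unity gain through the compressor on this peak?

2 dB

Without make-up, output = threshold + overshoot/1.5 = -16 + 4 = -12 dBV.
Gap to target: 2 dB.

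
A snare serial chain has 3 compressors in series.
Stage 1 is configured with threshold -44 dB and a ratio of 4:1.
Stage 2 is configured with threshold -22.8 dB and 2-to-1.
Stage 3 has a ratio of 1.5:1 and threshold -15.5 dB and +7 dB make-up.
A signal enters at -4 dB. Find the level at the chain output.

-27 dB

Stage 1: 40 dB above -44 dB, reduced 4:1 to 10 dB above → -34 dB.
Stage 2: -34 dB is at or below the -22.8 dB threshold — no compression; output -34 dB.
Stage 3: -34 dB is at or below the -15.5 dB threshold — no compression; make-up brings it to -27 dB.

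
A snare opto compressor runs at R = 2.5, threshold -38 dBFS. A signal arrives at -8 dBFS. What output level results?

-26 dBFS

-8 dBFS sits 30 dB over threshold.
2.5:1 compression reduces that to 30/2.5 = 12 dB over.
Output = -38 + 12 = -26 dBFS.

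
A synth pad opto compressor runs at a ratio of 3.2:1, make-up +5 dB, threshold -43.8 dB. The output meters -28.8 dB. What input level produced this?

-11.8 dB

Before make-up, the level was -28.8 − 5 = -33.8 dB.
That's 10 dB above the -43.8 dB threshold.
Undo the ratio: input overshoot = 10 × 3.2 = 32 dB, giving input = -11.8 dB.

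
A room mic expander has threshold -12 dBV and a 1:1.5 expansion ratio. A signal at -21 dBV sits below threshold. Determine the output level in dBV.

-25.5 dBV

Undershoot = (-12) − (-21) = 9 dB.
At 1:1.5, that expands to 13.5 dB under threshold.
Output = -12 − 13.5 = -25.5 dBV.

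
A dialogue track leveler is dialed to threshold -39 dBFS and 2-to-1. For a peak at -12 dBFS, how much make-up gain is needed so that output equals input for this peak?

13.5 dB

The peak compresses to -39 + 27/2 = -25.5 dBFS.
To reach -12 dBFS requires -12 − (-25.5) = 13.5 dB of make-up.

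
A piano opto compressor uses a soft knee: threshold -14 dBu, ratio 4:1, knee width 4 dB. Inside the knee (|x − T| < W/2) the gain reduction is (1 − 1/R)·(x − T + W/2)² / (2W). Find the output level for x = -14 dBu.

-14.375 dBu

x − T + W/2 = -14 − (-14) + 2 = 2.
GR = (1 − 1/4) × 2² / 8 = 0.75 × 4 / 8 = 0.375 dB.
Output = -14 − 0.375 = -14.375 dBu.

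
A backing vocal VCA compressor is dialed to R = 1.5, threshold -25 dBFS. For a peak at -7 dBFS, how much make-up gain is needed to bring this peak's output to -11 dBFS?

2 dB

The peak compresses to -25 + 18/1.5 = -13 dBFS.
To reach -11 dBFS requires -11 − (-13) = 2 dB of make-up.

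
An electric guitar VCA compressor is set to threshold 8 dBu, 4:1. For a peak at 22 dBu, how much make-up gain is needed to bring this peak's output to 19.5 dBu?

8 dB

Without make-up, output = threshold + overshoot/4 = 8 + 3.5 = 11.5 dBu.
Gap to target: 8 dB.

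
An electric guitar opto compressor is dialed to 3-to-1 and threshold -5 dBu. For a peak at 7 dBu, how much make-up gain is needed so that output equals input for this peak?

8 dB

The peak compresses to -5 + 12/3 = -1 dBu.
To reach 7 dBu requires 7 − (-1) = 8 dB of make-up.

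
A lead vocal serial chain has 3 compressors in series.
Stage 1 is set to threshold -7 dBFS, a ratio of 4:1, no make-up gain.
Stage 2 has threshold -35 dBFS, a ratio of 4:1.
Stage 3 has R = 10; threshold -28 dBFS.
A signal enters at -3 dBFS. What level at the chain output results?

Stage 1: 4 dB above -7 dBFS, reduced 4:1 to 1 dB above → -6 dBFS.
Stage 2: overshoot 29 dB → 29/4 = 7.25 dB → -27.75 dBFS.
Stage 3: -27.75 dBFS is 0.25 dB over -28 dBFS; at 10:1 that becomes 0.025 dB over, giving -27.975 dBFS.

-27.975 dBFS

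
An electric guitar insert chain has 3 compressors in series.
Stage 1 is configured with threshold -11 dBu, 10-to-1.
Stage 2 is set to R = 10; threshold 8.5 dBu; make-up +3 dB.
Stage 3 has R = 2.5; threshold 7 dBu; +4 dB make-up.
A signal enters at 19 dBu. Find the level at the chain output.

-1 dBu

Stage 1: overshoot 30 dB → 30/10 = 3 dB → -8 dBu.
Stage 2: -8 dBu is at or below the 8.5 dBu threshold — no compression; make-up brings it to -5 dBu.
Stage 3: below threshold (-5 ≤ 7); passes unchanged; make-up brings it to -1 dBu.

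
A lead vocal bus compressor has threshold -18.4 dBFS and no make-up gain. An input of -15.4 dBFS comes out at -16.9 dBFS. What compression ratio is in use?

2:1

Input overshoot = -15.4 − (-18.4) = 3 dB; output overshoot = -16.9 − (-18.4) = 1.5 dB.
Ratio = 3 / 1.5 = 2.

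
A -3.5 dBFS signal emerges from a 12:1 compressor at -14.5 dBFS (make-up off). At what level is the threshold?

-15.5 dBFS

Let T be the threshold. Output overshoot = (input overshoot)/R, so -14.5 − T = (-3.5 − T)/12.
12·(-14.5 − T) = -3.5 − T → 11·T = -174 − (-3.5) = -170.5.
T = -170.5/11 = -15.5 dBFS.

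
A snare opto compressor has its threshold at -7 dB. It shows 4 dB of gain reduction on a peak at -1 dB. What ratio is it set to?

3:1

Input overshoot = -1 − (-7) = 6 dB.
Output overshoot = 6 − 4 = 2 dB.
Ratio = input overshoot / output overshoot = 6 / 2 = 3.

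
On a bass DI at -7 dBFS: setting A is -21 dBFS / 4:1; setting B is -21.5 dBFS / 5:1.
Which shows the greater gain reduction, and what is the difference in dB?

B, by 1.1 dB

A: GR = 14 − 14/4 = 10.5 dB.
B: GR = 14.5 − 14.5/5 = 11.6 dB.
B applies 1.1 dB more gain reduction.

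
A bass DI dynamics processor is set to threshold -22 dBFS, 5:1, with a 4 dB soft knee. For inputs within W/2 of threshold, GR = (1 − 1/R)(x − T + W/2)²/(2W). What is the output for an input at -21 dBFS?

x − T + W/2 = -21 − (-22) + 2 = 3.
GR = (1 − 1/5) × 3² / 8 = 0.8 × 9 / 8 = 0.9 dB.
Output = -21 − 0.9 = -21.9 dBFS.

-21.9 dBFS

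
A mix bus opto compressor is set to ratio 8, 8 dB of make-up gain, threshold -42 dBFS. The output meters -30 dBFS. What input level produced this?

Remove make-up: -30 − 8 = -38 dBFS.
Post-compression overshoot = -38 − (-42) = 4 dB.
Before 8:1 compression the overshoot was 4 × 8 = 32 dB, so input = -42 + 32 = -10 dBFS.

-10 dBFS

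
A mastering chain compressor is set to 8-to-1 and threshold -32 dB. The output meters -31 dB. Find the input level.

-24 dB

That's 1 dB above the -32 dB threshold.
Undo the ratio: input overshoot = 1 × 8 = 8 dB, giving input = -24 dB.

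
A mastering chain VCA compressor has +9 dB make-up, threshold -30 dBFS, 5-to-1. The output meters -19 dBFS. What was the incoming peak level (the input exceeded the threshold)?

-20 dBFS

Remove make-up: -19 − 9 = -28 dBFS.
The compressed level sits -28 − (-30) = 2 dB over threshold.
Undo the ratio: input overshoot = 2 × 5 = 10 dB, giving input = -20 dBFS.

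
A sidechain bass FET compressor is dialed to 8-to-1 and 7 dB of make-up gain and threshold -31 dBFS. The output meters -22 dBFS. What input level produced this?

-15 dBFS

Before make-up, the level was -22 − 7 = -29 dBFS.
The compressed level sits -29 − (-31) = 2 dB over threshold.
Undo the ratio: input overshoot = 2 × 8 = 16 dB, giving input = -15 dBFS.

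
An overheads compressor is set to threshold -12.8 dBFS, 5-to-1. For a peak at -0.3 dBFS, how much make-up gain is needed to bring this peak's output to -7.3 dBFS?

3 dB

Overshoot 12.5 dB → 12.5/5 = 2.5 dB after compression, so the compressed level is -12.8 + 2.5 = -10.3 dBFS.
Make-up = target − compressed = -7.3 − (-10.3) = 3 dB.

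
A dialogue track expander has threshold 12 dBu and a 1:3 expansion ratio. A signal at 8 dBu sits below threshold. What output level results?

0 dBu

Below threshold, a 1:3 expander applies gain = (3−1)×(T − x) of attenuation.
(3−1) × 4 = 8 dB, so output = 8 − 8 = 0 dBu.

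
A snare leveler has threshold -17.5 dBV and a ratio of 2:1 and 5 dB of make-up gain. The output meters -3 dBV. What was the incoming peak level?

Remove make-up: -3 − 5 = -8 dBV.
That's 9.5 dB above the -17.5 dBV threshold.
Input overshoot = R × output overshoot = 19 dB → input = -17.5 + 19 = 1.5 dBV.

1.5 dBV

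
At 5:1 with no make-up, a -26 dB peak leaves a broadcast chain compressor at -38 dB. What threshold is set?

-41 dB

Input is 15 dB above T (since output overshoot × R = input overshoot: (-38 − T)·5 = -26 − T gives T = -41 dB).
Check: -41 + (-26 − (-41))/5 = -41 + 3 = -38 dB. ✓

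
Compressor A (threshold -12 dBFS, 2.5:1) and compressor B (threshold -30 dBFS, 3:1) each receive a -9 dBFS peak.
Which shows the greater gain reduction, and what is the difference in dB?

A: GR = 3 − 3/2.5 = 1.8 dB.
B: GR = 21 − 21/3 = 14 dB.
B reduces 12.2 dB more.

B, by 12.2 dB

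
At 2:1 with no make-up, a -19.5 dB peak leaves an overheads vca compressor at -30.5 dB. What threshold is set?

-41.5 dB

Input is 22 dB above T (since output overshoot × R = input overshoot: (-30.5 − T)·2 = -19.5 − T gives T = -41.5 dB).
Check: -41.5 + (-19.5 − (-41.5))/2 = -41.5 + 11 = -30.5 dB. ✓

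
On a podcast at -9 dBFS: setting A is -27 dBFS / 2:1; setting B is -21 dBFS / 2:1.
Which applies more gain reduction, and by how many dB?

A, by 3 dB

A: overshoot 18 dB → output overshoot 9 dB → GR 9 dB.
B: overshoot 12 dB → output overshoot 6 dB → GR 6 dB.
A applies 3 dB more gain reduction.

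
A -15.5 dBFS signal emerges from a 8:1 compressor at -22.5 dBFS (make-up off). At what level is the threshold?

-23.5 dBFS

Input is 8 dB above T (since output overshoot × R = input overshoot: (-22.5 − T)·8 = -15.5 − T gives T = -23.5 dBFS).
Check: -23.5 + (-15.5 − (-23.5))/8 = -23.5 + 1 = -22.5 dBFS. ✓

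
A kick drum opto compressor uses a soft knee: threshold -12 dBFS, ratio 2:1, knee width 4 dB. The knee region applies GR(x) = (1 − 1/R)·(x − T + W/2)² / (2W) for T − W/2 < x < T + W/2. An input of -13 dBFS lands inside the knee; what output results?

x − T + W/2 = -13 − (-12) + 2 = 1.
GR = (1 − 1/2) × 1² / 8 = 0.5 × 1 / 8 = 0.0625 dB.
Output = -13 − 0.0625 = -13.0625 dBFS.

-13.0625 dBFS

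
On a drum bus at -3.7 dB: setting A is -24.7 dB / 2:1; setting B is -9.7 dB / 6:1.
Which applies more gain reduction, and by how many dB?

A, by 5.5 dB

A: 21 dB over, compressed to 10.5 dB over, so 10.5 dB of GR.
B: 6 dB over, compressed to 1 dB over, so 5 dB of GR.
A applies 5.5 dB more gain reduction.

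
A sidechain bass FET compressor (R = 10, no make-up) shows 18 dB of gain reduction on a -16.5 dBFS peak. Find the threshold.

-36.5 dBFS

Gain reduction = -16.5 − (-34.5) = 18 dB; output overshoot = GR / (R − 1) = 18 / 9 = 2 dB.
Threshold = output − output overshoot = -34.5 − 2 = -36.5 dBFS.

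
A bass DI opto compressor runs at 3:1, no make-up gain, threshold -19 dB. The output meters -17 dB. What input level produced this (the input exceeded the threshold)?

-13 dB

Post-compression overshoot = -17 − (-19) = 2 dB.
Before 3:1 compression the overshoot was 2 × 3 = 6 dB, so input = -19 + 6 = -13 dB.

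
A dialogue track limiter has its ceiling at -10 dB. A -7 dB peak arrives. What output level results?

-10 dB

At ∞:1, everything above -10 dB is held at the ceiling.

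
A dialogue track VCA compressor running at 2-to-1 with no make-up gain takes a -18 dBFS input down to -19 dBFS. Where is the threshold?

-20 dBFS

Let T be the threshold. Output overshoot = (input overshoot)/R, so -19 − T = (-18 − T)/2.
2·(-19 − T) = -18 − T → 1·T = -38 − (-18) = -20.
T = -20/1 = -20 dBFS.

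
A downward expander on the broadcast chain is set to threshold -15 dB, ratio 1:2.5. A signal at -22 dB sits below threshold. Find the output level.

-32.5 dB

Below threshold, a 1:2.5 expander applies gain = (2.5−1)×(T − x) of attenuation.
(2.5−1) × 7 = 10.5 dB, so output = -22 − 10.5 = -32.5 dB.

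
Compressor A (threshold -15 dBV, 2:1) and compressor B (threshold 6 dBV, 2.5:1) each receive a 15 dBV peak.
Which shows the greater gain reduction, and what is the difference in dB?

A, by 9.6 dB

A: 30 dB over, compressed to 15 dB over, so 15 dB of GR.
B: 9 dB over, compressed to 3.6 dB over, so 5.4 dB of GR.
Difference: 9.6 dB in favour of A.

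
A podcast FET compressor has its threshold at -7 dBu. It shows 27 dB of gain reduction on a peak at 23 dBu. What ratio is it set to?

10:1

Input overshoot = 23 − (-7) = 30 dB.
Output overshoot = 30 − 27 = 3 dB.
Ratio = input overshoot / output overshoot = 30 / 3 = 10.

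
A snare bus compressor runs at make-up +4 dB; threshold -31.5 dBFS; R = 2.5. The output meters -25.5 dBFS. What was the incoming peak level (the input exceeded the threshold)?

-26.5 dBFS

Before make-up, the level was -25.5 − 4 = -29.5 dBFS.
Post-compression overshoot = -29.5 − (-31.5) = 2 dB.
Undo the ratio: input overshoot = 2 × 2.5 = 5 dB, giving input = -26.5 dBFS.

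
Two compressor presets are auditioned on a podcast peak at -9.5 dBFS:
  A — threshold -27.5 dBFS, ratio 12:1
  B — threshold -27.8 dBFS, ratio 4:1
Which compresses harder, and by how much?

A, by 2.775 dB

A: GR = 18 − 18/12 = 16.5 dB.
B: GR = 18.3 − 18.3/4 = 13.725 dB.
A reduces 2.775 dB more.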